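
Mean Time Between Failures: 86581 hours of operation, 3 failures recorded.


Formula: MTBF = Total operating time / Number of failures
MTBF = 86581 / 3
MTBF = 28860.33 hours

28860.33 hours


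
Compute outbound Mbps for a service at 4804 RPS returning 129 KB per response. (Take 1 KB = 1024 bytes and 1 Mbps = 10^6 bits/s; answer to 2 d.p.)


Formula: Mbps = payload_bytes * RPS * 8 / 1e6
Payload per request = 129 KB = 129 * 1024 = 132096 bytes
Total bytes/sec = 132096 * 4804 = 634589184
Total bits/sec = 634589184 * 8 = 5076713472
Mbps = 5076713472 / 1e6 = 5076.71

5076.71 Mbps


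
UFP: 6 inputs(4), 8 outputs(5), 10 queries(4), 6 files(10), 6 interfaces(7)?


UFP = EI*4 + EO*5 + EQ*4 + ILF*10 + EIF*7
UFP = 6*4 + 8*5 + 10*4 + 6*10 + 6*7
UFP = 24 + 40 + 40 + 60 + 42
UFP = 206

206


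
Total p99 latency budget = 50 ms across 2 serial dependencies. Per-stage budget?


Formula: per_stage = total_budget / stages
per_stage = 50 / 2
per_stage = 25.0 ms

25.0 ms


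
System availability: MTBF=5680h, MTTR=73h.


Availability = MTBF / (MTBF + MTTR)
Availability = 5680 / (5680 + 73)
Availability = 5680 / 5753
Availability = 98.7311%

98.7311%


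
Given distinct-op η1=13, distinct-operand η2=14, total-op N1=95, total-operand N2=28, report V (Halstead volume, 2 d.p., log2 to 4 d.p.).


Formula: V = N * log2(η), where N = N1 + N2 and η = η1 + η2
η = 13 + 14 = 27
N = 95 + 28 = 123
log2(27) ≈ 4.7549
V = 123 * 4.7549 = 584.85

584.85


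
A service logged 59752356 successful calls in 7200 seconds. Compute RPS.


Formula: throughput = requests / seconds
throughput = 59752356 / 7200
throughput = 8298.94 requests/second

8298.94 requests/second


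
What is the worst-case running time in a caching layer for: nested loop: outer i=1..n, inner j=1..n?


Reasoning: n iterations times n iterations
Complexity: O(n^2)

O(n^2)


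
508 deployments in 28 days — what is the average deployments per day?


Formula: deployments per day = releases / days
= 508 / 28
= 18.143 deploys/day
(equivalently, 127.0 deploys/week)

18.143 deploys/day


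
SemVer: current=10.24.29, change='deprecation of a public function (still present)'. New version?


Current: 10.24.29
Change category: 'deprecation of a public function (still present)' → minor bump
SemVer rule: minor bump → increment MINOR, reset PATCH to 0 (MAJOR unchanged)
New: 10.25.0

10.25.0


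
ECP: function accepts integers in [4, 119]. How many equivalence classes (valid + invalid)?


Valid range: [4, 119]
Class 1: x < 4 — invalid
Class 2: 4 ≤ x ≤ 119 — valid
Class 3: x > 119 — invalid
Total equivalence classes: 3

3 equivalence classes


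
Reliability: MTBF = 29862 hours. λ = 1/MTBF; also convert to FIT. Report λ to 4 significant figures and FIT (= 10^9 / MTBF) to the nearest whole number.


Formula: λ = 1 / MTBF; FIT = λ × 1e9 = 1e9 / MTBF
λ = 1 / 29862 ≈ 3.349e-05 failures/hour
FIT = 1e9 / 29862 ≈ 33487 failures per 1e9 hours (nearest whole number)

λ = 3.349e-05 /h, FIT = 33487


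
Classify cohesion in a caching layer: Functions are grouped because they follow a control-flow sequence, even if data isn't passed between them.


Reasoning: Grouped by order of execution within a routine, not by data flow
Type: Procedural cohesion

Procedural cohesion


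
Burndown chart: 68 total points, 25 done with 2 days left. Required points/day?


Formula: Required rate = Remaining points / Days left
Remaining = 68 - 25 = 43 points
Required rate = 43 / 2 = 21.5 points/day

21.5 points/day


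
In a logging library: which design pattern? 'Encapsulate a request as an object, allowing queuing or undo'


This matches the Command pattern

Command


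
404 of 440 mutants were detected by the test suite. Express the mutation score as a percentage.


Mutation score = killed / total * 100
Mutation score = 404 / 440 * 100
Mutation score = 91.82%

91.82%


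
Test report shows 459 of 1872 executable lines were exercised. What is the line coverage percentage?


Coverage = covered / total * 100
Coverage = 459 / 1872 * 100
Coverage = 24.52%

24.52%


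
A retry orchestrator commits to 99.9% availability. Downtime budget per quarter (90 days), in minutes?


Formula: allowed downtime = period * (100 - SLA) / 100
Period (quarter (90 days)) = 129600 minutes
Unavailability fraction = (100 - 99.9) / 100
Allowed downtime = 129600 * (100 - 99.9) / 100
Allowed downtime = 129.6 minutes

129.6 minutes


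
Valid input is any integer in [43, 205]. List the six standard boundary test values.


Range: [43, 205]
Boundaries: just below min, min, min+1, max-1, max, just above max
Values: [42, 43, 44, 204, 205, 206]

[42, 43, 44, 204, 205, 206]


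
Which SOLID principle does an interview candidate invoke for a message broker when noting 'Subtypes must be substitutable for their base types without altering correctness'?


This describes the Liskov Substitution Principle (LSP)

Liskov Substitution Principle (LSP)


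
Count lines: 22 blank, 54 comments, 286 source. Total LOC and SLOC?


Total LOC = blank + comment + code
Total LOC = 22 + 54 + 286 = 362
SLOC (source only) = code = 286

Total LOC: 362, SLOC: 286


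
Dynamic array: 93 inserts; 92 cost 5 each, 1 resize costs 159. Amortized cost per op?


Formula: Amortized cost = Total cost / Operations
Total cost = (92 * 5) + (1 * 159)
Total cost = 460 + 159 = 619
Amortized = 619 / 93 = 6.6559

6.6559


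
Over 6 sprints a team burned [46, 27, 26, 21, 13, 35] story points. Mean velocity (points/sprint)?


Formula: Avg velocity = Total points / Number of sprints
Points: [46, 27, 26, 21, 13, 35]
Sum = 46 + 27 + 26 + 21 + 13 + 35 = 168
Avg velocity = 168 / 6 = 28.0 points/sprint

28.0 points/sprint


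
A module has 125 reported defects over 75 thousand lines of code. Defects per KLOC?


Defect density = defects / KLOC
Defect density = 125 / 75
Defect density = 1.667 defects/KLOC

1.667 defects/KLOC


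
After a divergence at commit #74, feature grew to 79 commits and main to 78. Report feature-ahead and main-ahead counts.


Common ancestor: commit #74
feature commits after divergence: 79 - 74 = 5
main commits after divergence: 78 - 74 = 4
feature is 5 commits ahead of main
main is 4 commits ahead of feature

feature ahead: 5, main ahead: 4


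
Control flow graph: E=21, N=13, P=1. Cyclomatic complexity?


Formula: V(G) = E - N + 2P
V(G) = 21 - 13 + 2*1
V(G) = 8 + 2
V(G) = 10

10


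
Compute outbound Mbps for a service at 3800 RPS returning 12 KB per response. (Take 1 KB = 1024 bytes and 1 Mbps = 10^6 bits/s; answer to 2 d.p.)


Formula: Mbps = payload_bytes * RPS * 8 / 1e6
Payload per request = 12 KB = 12 * 1024 = 12288 bytes
Total bytes/sec = 12288 * 3800 = 46694400
Total bits/sec = 46694400 * 8 = 373555200
Mbps = 373555200 / 1e6 = 373.56

373.56 Mbps


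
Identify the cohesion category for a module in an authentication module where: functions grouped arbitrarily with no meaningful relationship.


Reasoning: Worst: random grouping
Type: Coincidental cohesion

Coincidental cohesion


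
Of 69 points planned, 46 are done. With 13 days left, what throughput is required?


Formula: Required rate = Remaining points / Days left
Remaining = 69 - 46 = 23 points
Required rate = 23 / 13 = 1.77 points/day

1.77 points/day


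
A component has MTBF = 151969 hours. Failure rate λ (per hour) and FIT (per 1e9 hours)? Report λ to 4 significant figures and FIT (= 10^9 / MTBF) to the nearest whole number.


Formula: λ = 1 / MTBF; FIT = λ × 1e9 = 1e9 / MTBF
λ = 1 / 151969 ≈ 6.580e-06 failures/hour
FIT = 1e9 / 151969 ≈ 6580 failures per 1e9 hours (nearest whole number)

λ = 6.580e-06 /h, FIT = 6580


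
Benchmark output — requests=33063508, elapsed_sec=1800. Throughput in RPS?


Formula: throughput = requests / seconds
throughput = 33063508 / 1800
throughput = 18368.62 requests/second

18368.62 requests/second


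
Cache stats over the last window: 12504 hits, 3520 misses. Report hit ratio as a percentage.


Formula: hit rate = hits / (hits + misses) * 100
hit rate = 12504 / (12504 + 3520) * 100
hit rate = 12504 / 16024 * 100
hit rate = 78.03%

78.03%


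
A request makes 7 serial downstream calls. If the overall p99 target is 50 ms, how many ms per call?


Formula: per_stage = total_budget / stages
per_stage = 50 / 7
per_stage = 7.14 ms

7.14 ms


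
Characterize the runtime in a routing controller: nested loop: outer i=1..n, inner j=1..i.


Reasoning: triangle: n(n+1)/2 ~ n^2/2
Complexity: O(n^2)

O(n^2)


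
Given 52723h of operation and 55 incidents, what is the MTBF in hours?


Formula: MTBF = Total operating time / Number of failures
MTBF = 52723 / 55
MTBF = 958.6 hours

958.6 hours


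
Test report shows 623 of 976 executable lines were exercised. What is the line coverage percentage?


Coverage = covered / total * 100
Coverage = 623 / 976 * 100
Coverage = 63.83%

63.83%


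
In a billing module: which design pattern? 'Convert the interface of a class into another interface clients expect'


This matches the Adapter pattern

Adapter


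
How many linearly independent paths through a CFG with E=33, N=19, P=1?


Formula: V(G) = E - N + 2P
V(G) = 33 - 19 + 2*1
V(G) = 14 + 2
V(G) = 16

16


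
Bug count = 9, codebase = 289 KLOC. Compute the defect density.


Defect density = defects / KLOC
Defect density = 9 / 289
Defect density = 0.031 defects/KLOC

0.031 defects/KLOC


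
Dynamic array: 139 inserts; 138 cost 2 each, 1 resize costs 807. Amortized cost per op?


Formula: Amortized cost = Total cost / Operations
Total cost = (138 * 2) + (1 * 807)
Total cost = 276 + 807 = 1083
Amortized = 1083 / 139 = 7.7914

7.7914


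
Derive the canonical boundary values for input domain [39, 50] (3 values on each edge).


Range: [39, 50]
Boundaries: just below min, min, min+1, max-1, max, just above max
Values: [38, 39, 40, 49, 50, 51]

[38, 39, 40, 49, 50, 51]


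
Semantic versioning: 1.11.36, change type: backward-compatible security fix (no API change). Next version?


Current: 1.11.36
Change category: 'backward-compatible security fix (no API change)' → patch bump
SemVer rule: patch bump → increment PATCH (MAJOR and MINOR unchanged)
New: 1.11.37

1.11.37


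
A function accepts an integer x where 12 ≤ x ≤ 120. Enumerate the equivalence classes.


Valid range: [12, 120]
Class 1: x < 12 — invalid
Class 2: 12 ≤ x ≤ 120 — valid
Class 3: x > 120 — invalid
Total equivalence classes: 3

3 equivalence classes


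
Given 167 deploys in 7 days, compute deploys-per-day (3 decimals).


Formula: deployments per day = releases / days
= 167 / 7
= 23.857 deploys/day
(equivalently, 167.0 deploys/week)

23.857 deploys/day


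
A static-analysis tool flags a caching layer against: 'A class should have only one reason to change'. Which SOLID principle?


This describes the Single Responsibility Principle (SRP)

Single Responsibility Principle (SRP)


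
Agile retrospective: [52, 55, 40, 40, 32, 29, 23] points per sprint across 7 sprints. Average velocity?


Formula: Avg velocity = Total points / Number of sprints
Points: [52, 55, 40, 40, 32, 29, 23]
Sum = 52 + 55 + 40 + 40 + 32 + 29 + 23 = 271
Avg velocity = 271 / 7 = 38.71 points/sprint

38.71 points/sprint


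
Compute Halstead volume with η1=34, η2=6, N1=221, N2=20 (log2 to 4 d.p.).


Formula: V = N * log2(η), where N = N1 + N2 and η = η1 + η2
η = 34 + 6 = 40
N = 221 + 20 = 241
log2(40) ≈ 5.3219
V = 241 * 5.3219 = 1282.58

1282.58


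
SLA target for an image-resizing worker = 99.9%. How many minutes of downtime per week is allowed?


Formula: allowed downtime = period * (100 - SLA) / 100
Period (week) = 10080 minutes
Unavailability fraction = (100 - 99.9) / 100
Allowed downtime = 10080 * (100 - 99.9) / 100
Allowed downtime = 10.08 minutes

10.08 minutes


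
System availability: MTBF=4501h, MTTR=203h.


Availability = MTBF / (MTBF + MTTR)
Availability = 4501 / (4501 + 203)
Availability = 4501 / 4704
Availability = 95.6845%

95.6845%


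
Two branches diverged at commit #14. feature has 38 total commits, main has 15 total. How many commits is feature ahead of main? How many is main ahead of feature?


Common ancestor: commit #14
feature commits after divergence: 38 - 14 = 24
main commits after divergence: 15 - 14 = 1
feature is 24 commits ahead of main
main is 1 commits ahead of feature

feature ahead: 24, main ahead: 1


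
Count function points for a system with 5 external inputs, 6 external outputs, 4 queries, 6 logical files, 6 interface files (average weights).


UFP = EI*4 + EO*5 + EQ*4 + ILF*10 + EIF*7
UFP = 5*4 + 6*5 + 4*4 + 6*10 + 6*7
UFP = 20 + 30 + 16 + 60 + 42
UFP = 168

168


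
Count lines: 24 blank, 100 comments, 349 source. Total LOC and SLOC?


Total LOC = blank + comment + code
Total LOC = 24 + 100 + 349 = 473
SLOC (source only) = code = 349

Total LOC: 473, SLOC: 349


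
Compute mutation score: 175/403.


Mutation score = killed / total * 100
Mutation score = 175 / 403 * 100
Mutation score = 43.42%

43.42%


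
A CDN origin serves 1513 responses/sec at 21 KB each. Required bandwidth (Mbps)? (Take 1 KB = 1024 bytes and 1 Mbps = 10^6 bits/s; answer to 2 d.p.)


Formula: Mbps = payload_bytes * RPS * 8 / 1e6
Payload per request = 21 KB = 21 * 1024 = 21504 bytes
Total bytes/sec = 21504 * 1513 = 32535552
Total bits/sec = 32535552 * 8 = 260284416
Mbps = 260284416 / 1e6 = 260.28

260.28 Mbps


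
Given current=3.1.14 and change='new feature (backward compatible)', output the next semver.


Current: 3.1.14
Change category: 'new feature (backward compatible)' → minor bump
SemVer rule: minor bump → increment MINOR, reset PATCH to 0 (MAJOR unchanged)
New: 3.2.0

3.2.0


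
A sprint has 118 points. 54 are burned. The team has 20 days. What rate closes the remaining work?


Formula: Required rate = Remaining points / Days left
Remaining = 118 - 54 = 64 points
Required rate = 64 / 20 = 3.2 points/day

3.2 points/day


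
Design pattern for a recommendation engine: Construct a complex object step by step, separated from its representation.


This matches the Builder pattern

Builder


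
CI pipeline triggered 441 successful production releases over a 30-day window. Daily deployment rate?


Formula: deployments per day = releases / days
= 441 / 30
= 14.7 deploys/day
(equivalently, 102.9 deploys/week)

14.7 deploys/day


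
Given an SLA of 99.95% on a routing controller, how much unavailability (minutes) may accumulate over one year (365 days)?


Formula: allowed downtime = period * (100 - SLA) / 100
Period (year (365 days)) = 525600 minutes
Unavailability fraction = (100 - 99.95) / 100
Allowed downtime = 525600 * (100 - 99.95) / 100
Allowed downtime = 262.8 minutes

262.8 minutes


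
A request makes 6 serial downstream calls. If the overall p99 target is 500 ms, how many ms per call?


Formula: per_stage = total_budget / stages
per_stage = 500 / 6
per_stage = 83.33 ms

83.33 ms


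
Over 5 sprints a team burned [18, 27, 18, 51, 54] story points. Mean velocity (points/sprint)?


Formula: Avg velocity = Total points / Number of sprints
Points: [18, 27, 18, 51, 54]
Sum = 18 + 27 + 18 + 51 + 54 = 168
Avg velocity = 168 / 5 = 33.6 points/sprint

33.6 points/sprint


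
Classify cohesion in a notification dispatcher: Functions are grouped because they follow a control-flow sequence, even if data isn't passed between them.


Reasoning: Grouped by order of execution within a routine, not by data flow
Type: Procedural cohesion

Procedural cohesion


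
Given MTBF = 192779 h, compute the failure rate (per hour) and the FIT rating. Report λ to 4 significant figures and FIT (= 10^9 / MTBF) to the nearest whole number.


Formula: λ = 1 / MTBF; FIT = λ × 1e9 = 1e9 / MTBF
λ = 1 / 192779 ≈ 5.187e-06 failures/hour
FIT = 1e9 / 192779 ≈ 5187 failures per 1e9 hours (nearest whole number)

λ = 5.187e-06 /h, FIT = 5187


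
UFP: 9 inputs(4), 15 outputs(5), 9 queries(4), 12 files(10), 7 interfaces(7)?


UFP = EI*4 + EO*5 + EQ*4 + ILF*10 + EIF*7
UFP = 9*4 + 15*5 + 9*4 + 12*10 + 7*7
UFP = 36 + 75 + 36 + 120 + 49
UFP = 316

316


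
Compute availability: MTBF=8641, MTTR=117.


Availability = MTBF / (MTBF + MTTR)
Availability = 8641 / (8641 + 117)
Availability = 8641 / 8758
Availability = 98.6641%

98.6641%


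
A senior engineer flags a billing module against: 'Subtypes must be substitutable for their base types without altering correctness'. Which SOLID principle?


This describes the Liskov Substitution Principle (LSP)

Liskov Substitution Principle (LSP)


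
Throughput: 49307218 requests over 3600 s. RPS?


Formula: throughput = requests / seconds
throughput = 49307218 / 3600
throughput = 13696.45 requests/second

13696.45 requests/second


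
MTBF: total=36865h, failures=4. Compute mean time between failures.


Formula: MTBF = Total operating time / Number of failures
MTBF = 36865 / 4
MTBF = 9216.25 hours

9216.25 hours


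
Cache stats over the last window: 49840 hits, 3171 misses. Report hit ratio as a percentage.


Formula: hit rate = hits / (hits + misses) * 100
hit rate = 49840 / (49840 + 3171) * 100
hit rate = 49840 / 53011 * 100
hit rate = 94.02%

94.02%


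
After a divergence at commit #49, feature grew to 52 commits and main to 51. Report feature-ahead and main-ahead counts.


Common ancestor: commit #49
feature commits after divergence: 52 - 49 = 3
main commits after divergence: 51 - 49 = 2
feature is 3 commits ahead of main
main is 2 commits ahead of feature

feature ahead: 3, main ahead: 2


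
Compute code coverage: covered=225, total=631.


Coverage = covered / total * 100
Coverage = 225 / 631 * 100
Coverage = 35.66%

35.66%


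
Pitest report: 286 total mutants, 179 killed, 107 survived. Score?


Mutation score = killed / total * 100
Mutation score = 179 / 286 * 100
Mutation score = 62.59%

62.59%


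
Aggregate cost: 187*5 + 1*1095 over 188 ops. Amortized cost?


Formula: Amortized cost = Total cost / Operations
Total cost = (187 * 5) + (1 * 1095)
Total cost = 935 + 1095 = 2030
Amortized = 2030 / 188 = 10.7979

10.7979


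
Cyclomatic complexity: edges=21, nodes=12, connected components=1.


Formula: V(G) = E - N + 2P
V(G) = 21 - 12 + 2*1
V(G) = 9 + 2
V(G) = 11

11


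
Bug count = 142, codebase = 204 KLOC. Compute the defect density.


Defect density = defects / KLOC
Defect density = 142 / 204
Defect density = 0.696 defects/KLOC

0.696 defects/KLOC


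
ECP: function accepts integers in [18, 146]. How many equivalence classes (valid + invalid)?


Valid range: [18, 146]
Class 1: x < 18 — invalid
Class 2: 18 ≤ x ≤ 146 — valid
Class 3: x > 146 — invalid
Total equivalence classes: 3

3 equivalence classes


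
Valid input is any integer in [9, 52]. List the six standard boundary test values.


Range: [9, 52]
Boundaries: just below min, min, min+1, max-1, max, just above max
Values: [8, 9, 10, 51, 52, 53]

[8, 9, 10, 51, 52, 53]


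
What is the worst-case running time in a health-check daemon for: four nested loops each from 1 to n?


Reasoning: four levels of nesting
Complexity: O(n^4)

O(n^4)


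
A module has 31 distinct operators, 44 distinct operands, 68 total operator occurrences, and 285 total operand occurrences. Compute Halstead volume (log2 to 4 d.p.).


Formula: V = N * log2(η), where N = N1 + N2 and η = η1 + η2
η = 31 + 44 = 75
N = 68 + 285 = 353
log2(75) ≈ 6.2288
V = 353 * 6.2288 = 2198.77

2198.77


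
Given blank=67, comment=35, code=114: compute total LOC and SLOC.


Total LOC = blank + comment + code
Total LOC = 67 + 35 + 114 = 216
SLOC (source only) = code = 114

Total LOC: 216, SLOC: 114


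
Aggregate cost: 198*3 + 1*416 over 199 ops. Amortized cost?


Formula: Amortized cost = Total cost / Operations
Total cost = (198 * 3) + (1 * 416)
Total cost = 594 + 416 = 1010
Amortized = 1010 / 199 = 5.0754

5.0754


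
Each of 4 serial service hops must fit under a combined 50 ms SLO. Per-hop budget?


Formula: per_stage = total_budget / stages
per_stage = 50 / 4
per_stage = 12.5 ms

12.5 ms


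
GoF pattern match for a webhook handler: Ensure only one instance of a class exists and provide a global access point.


This matches the Singleton pattern

Singleton


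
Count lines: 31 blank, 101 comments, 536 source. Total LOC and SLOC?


Total LOC = blank + comment + code
Total LOC = 31 + 101 + 536 = 668
SLOC (source only) = code = 536

Total LOC: 668, SLOC: 536


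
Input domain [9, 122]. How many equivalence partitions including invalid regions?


Valid range: [9, 122]
Class 1: x < 9 — invalid
Class 2: 9 ≤ x ≤ 122 — valid
Class 3: x > 122 — invalid
Total equivalence classes: 3

3 equivalence classes


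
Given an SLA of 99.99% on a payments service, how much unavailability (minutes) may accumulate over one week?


Formula: allowed downtime = period * (100 - SLA) / 100
Period (week) = 10080 minutes
Unavailability fraction = (100 - 99.99) / 100
Allowed downtime = 10080 * (100 - 99.99) / 100
Allowed downtime = 1.008 minutes

1.008 minutes


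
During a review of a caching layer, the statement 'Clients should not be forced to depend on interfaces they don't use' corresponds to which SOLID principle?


This describes the Interface Segregation Principle (ISP)

Interface Segregation Principle (ISP)


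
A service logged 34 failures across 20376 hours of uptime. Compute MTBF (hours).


Formula: MTBF = Total operating time / Number of failures
MTBF = 20376 / 34
MTBF = 599.29 hours

599.29 hours


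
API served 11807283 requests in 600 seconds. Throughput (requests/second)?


Formula: throughput = requests / seconds
throughput = 11807283 / 600
throughput = 19678.81 requests/second

19678.81 requests/second


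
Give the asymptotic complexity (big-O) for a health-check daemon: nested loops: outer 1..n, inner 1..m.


Reasoning: product of independent bounds
Complexity: O(n*m)

O(n*m)


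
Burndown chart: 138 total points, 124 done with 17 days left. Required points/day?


Formula: Required rate = Remaining points / Days left
Remaining = 138 - 124 = 14 points
Required rate = 14 / 17 = 0.82 points/day

0.82 points/day


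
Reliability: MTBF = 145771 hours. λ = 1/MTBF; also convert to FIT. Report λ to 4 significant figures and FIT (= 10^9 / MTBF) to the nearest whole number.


Formula: λ = 1 / MTBF; FIT = λ × 1e9 = 1e9 / MTBF
λ = 1 / 145771 ≈ 6.860e-06 failures/hour
FIT = 1e9 / 145771 ≈ 6860 failures per 1e9 hours (nearest whole number)

λ = 6.860e-06 /h, FIT = 6860


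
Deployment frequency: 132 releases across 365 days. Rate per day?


Formula: deployments per day = releases / days
= 132 / 365
= 0.362 deploys/day
(equivalently, 2.53 deploys/week)

0.362 deploys/day


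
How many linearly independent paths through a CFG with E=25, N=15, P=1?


Formula: V(G) = E - N + 2P
V(G) = 25 - 15 + 2*1
V(G) = 10 + 2
V(G) = 12

12


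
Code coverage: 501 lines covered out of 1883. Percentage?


Coverage = covered / total * 100
Coverage = 501 / 1883 * 100
Coverage = 26.61%

26.61%


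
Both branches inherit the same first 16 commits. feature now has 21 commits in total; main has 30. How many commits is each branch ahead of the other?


Common ancestor: commit #16
feature commits after divergence: 21 - 16 = 5
main commits after divergence: 30 - 16 = 14
feature is 5 commits ahead of main
main is 14 commits ahead of feature

feature ahead: 5, main ahead: 14


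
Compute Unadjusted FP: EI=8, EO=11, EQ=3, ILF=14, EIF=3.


UFP = EI*4 + EO*5 + EQ*4 + ILF*10 + EIF*7
UFP = 8*4 + 11*5 + 3*4 + 14*10 + 3*7
UFP = 32 + 55 + 12 + 140 + 21
UFP = 260

260


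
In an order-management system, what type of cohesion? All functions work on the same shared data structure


Reasoning: Functions share data
Type: Communicational cohesion

Communicational cohesion


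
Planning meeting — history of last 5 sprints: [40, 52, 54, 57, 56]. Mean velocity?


Formula: Avg velocity = Total points / Number of sprints
Points: [40, 52, 54, 57, 56]
Sum = 40 + 52 + 54 + 57 + 56 = 259
Avg velocity = 259 / 5 = 51.8 points/sprint

51.8 points/sprint


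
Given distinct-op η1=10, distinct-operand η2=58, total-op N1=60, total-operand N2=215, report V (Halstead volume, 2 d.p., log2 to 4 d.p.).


Formula: V = N * log2(η), where N = N1 + N2 and η = η1 + η2
η = 10 + 58 = 68
N = 60 + 215 = 275
log2(68) ≈ 6.0875
V = 275 * 6.0875 = 1674.06

1674.06


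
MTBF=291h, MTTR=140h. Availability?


Availability = MTBF / (MTBF + MTTR)
Availability = 291 / (291 + 140)
Availability = 291 / 431
Availability = 67.5174%

67.5174%


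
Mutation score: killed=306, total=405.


Mutation score = killed / total * 100
Mutation score = 306 / 405 * 100
Mutation score = 75.56%

75.56%


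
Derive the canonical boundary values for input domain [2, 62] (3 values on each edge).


Range: [2, 62]
Boundaries: just below min, min, min+1, max-1, max, just above max
Values: [1, 2, 3, 61, 62, 63]

[1, 2, 3, 61, 62, 63]


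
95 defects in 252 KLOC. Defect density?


Defect density = defects / KLOC
Defect density = 95 / 252
Defect density = 0.377 defects/KLOC

0.377 defects/KLOC


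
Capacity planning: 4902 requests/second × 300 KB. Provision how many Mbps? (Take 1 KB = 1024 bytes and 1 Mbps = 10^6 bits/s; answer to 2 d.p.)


Formula: Mbps = payload_bytes * RPS * 8 / 1e6
Payload per request = 300 KB = 300 * 1024 = 307200 bytes
Total bytes/sec = 307200 * 4902 = 1505894400
Total bits/sec = 1505894400 * 8 = 12047155200
Mbps = 12047155200 / 1e6 = 12047.16

12047.16 Mbps


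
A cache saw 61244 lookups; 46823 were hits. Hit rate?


Formula: hit rate = hits / (hits + misses) * 100
hit rate = 46823 / (46823 + 14421) * 100
hit rate = 46823 / 61244 * 100
hit rate = 76.45%

76.45%


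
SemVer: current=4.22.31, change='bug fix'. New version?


Current: 4.22.31
Change category: 'bug fix' → patch bump
SemVer rule: patch bump → increment PATCH (MAJOR and MINOR unchanged)
New: 4.22.32

4.22.32


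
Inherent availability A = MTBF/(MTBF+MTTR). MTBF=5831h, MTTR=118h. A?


Availability = MTBF / (MTBF + MTTR)
Availability = 5831 / (5831 + 118)
Availability = 5831 / 5949
Availability = 98.0165%

98.0165%


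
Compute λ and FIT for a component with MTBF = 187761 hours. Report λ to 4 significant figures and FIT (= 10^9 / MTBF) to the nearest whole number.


Formula: λ = 1 / MTBF; FIT = λ × 1e9 = 1e9 / MTBF
λ = 1 / 187761 ≈ 5.326e-06 failures/hour
FIT = 1e9 / 187761 ≈ 5326 failures per 1e9 hours (nearest whole number)

λ = 5.326e-06 /h, FIT = 5326


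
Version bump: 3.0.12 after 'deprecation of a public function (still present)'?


Current: 3.0.12
Change category: 'deprecation of a public function (still present)' → minor bump
SemVer rule: minor bump → increment MINOR, reset PATCH to 0 (MAJOR unchanged)
New: 3.1.0

3.1.0


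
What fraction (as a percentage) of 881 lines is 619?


Coverage = covered / total * 100
Coverage = 619 / 881 * 100
Coverage = 70.26%

70.26%


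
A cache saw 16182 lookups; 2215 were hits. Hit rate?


Formula: hit rate = hits / (hits + misses) * 100
hit rate = 2215 / (2215 + 13967) * 100
hit rate = 2215 / 16182 * 100
hit rate = 13.69%

13.69%


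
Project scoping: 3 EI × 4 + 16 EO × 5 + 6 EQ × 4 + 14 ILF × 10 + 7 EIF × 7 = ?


UFP = EI*4 + EO*5 + EQ*4 + ILF*10 + EIF*7
UFP = 3*4 + 16*5 + 6*4 + 14*10 + 7*7
UFP = 12 + 80 + 24 + 140 + 49
UFP = 305

305


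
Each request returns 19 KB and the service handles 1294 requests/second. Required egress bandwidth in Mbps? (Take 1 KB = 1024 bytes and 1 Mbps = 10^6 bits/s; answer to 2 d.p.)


Formula: Mbps = payload_bytes * RPS * 8 / 1e6
Payload per request = 19 KB = 19 * 1024 = 19456 bytes
Total bytes/sec = 19456 * 1294 = 25176064
Total bits/sec = 25176064 * 8 = 201408512
Mbps = 201408512 / 1e6 = 201.41

201.41 Mbps


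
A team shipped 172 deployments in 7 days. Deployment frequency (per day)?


Formula: deployments per day = releases / days
= 172 / 7
= 24.571 deploys/day
(equivalently, 172.0 deploys/week)

24.571 deploys/day


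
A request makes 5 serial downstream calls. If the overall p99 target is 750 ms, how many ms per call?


Formula: per_stage = total_budget / stages
per_stage = 750 / 5
per_stage = 150.0 ms

150.0 ms


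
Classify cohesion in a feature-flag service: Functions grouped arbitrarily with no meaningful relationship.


Reasoning: Worst: random grouping
Type: Coincidental cohesion

Coincidental cohesion


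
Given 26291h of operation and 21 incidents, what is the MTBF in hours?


Formula: MTBF = Total operating time / Number of failures
MTBF = 26291 / 21
MTBF = 1251.95 hours

1251.95 hours


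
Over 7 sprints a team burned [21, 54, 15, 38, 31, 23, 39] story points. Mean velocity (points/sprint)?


Formula: Avg velocity = Total points / Number of sprints
Points: [21, 54, 15, 38, 31, 23, 39]
Sum = 21 + 54 + 15 + 38 + 31 + 23 + 39 = 221
Avg velocity = 221 / 7 = 31.57 points/sprint

31.57 points/sprint


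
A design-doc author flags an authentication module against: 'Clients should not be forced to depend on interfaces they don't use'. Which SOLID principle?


This describes the Interface Segregation Principle (ISP)

Interface Segregation Principle (ISP)


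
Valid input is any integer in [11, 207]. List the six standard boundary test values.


Range: [11, 207]
Boundaries: just below min, min, min+1, max-1, max, just above max
Values: [10, 11, 12, 206, 207, 208]

[10, 11, 12, 206, 207, 208]


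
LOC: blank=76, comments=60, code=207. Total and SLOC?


Total LOC = blank + comment + code
Total LOC = 76 + 60 + 207 = 343
SLOC (source only) = code = 207

Total LOC: 343, SLOC: 207


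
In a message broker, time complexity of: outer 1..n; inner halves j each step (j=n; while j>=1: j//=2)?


Reasoning: n times log n
Complexity: O(n log n)

O(n log n)


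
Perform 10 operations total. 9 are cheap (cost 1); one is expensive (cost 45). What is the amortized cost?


Formula: Amortized cost = Total cost / Operations
Total cost = (9 * 1) + (1 * 45)
Total cost = 9 + 45 = 54
Amortized = 54 / 10 = 5.4

5.4


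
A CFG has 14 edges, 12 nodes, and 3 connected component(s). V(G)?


Formula: V(G) = E - N + 2P
V(G) = 14 - 12 + 2*3
V(G) = 2 + 6
V(G) = 8

8


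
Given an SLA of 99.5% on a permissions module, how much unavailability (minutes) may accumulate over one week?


Formula: allowed downtime = period * (100 - SLA) / 100
Period (week) = 10080 minutes
Unavailability fraction = (100 - 99.5) / 100
Allowed downtime = 10080 * (100 - 99.5) / 100
Allowed downtime = 50.4 minutes

50.4 minutes


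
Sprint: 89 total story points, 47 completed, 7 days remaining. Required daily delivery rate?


Formula: Required rate = Remaining points / Days left
Remaining = 89 - 47 = 42 points
Required rate = 42 / 7 = 6.0 points/day

6.0 points/day


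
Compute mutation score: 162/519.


Mutation score = killed / total * 100
Mutation score = 162 / 519 * 100
Mutation score = 31.21%

31.21%


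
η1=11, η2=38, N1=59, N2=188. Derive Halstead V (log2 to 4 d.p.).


Formula: V = N * log2(η), where N = N1 + N2 and η = η1 + η2
η = 11 + 38 = 49
N = 59 + 188 = 247
log2(49) ≈ 5.6147
V = 247 * 5.6147 = 1386.83

1386.83


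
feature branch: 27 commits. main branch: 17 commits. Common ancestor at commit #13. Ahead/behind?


Common ancestor: commit #13
feature commits after divergence: 27 - 13 = 14
main commits after divergence: 17 - 13 = 4
feature is 14 commits ahead of main
main is 4 commits ahead of feature

feature ahead: 14, main ahead: 4


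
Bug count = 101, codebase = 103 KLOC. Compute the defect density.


Defect density = defects / KLOC
Defect density = 101 / 103
Defect density = 0.981 defects/KLOC

0.981 defects/KLOC


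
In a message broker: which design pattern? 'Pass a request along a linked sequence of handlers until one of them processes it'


This matches the Chain of Responsibility pattern

Chain of Responsibility


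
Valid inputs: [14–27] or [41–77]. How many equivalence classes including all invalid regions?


Valid ranges: [14,27] and [41,77]
Class 1: x < 14 — invalid
Class 2: 14 ≤ x ≤ 27 — valid
Class 3: 27 < x < 41 — invalid (gap between ranges)
Class 4: 41 ≤ x ≤ 77 — valid
Class 5: x > 77 — invalid
Total equivalence classes: 5

5 equivalence classes


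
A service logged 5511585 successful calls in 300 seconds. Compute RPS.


Formula: throughput = requests / seconds
throughput = 5511585 / 300
throughput = 18371.95 requests/second

18371.95 requests/second


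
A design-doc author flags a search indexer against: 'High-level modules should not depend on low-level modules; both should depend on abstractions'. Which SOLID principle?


This describes the Dependency Inversion Principle (DIP)

Dependency Inversion Principle (DIP)


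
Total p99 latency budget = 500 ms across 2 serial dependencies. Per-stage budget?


Formula: per_stage = total_budget / stages
per_stage = 500 / 2
per_stage = 250.0 ms

250.0 ms


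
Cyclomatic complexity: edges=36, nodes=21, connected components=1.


Formula: V(G) = E - N + 2P
V(G) = 36 - 21 + 2*1
V(G) = 15 + 2
V(G) = 17

17


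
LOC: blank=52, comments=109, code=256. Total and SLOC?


Total LOC = blank + comment + code
Total LOC = 52 + 109 + 256 = 417
SLOC (source only) = code = 256

Total LOC: 417, SLOC: 256


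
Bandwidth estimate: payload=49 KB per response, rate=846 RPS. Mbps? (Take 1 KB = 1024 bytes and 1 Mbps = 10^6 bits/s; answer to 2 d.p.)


Formula: Mbps = payload_bytes * RPS * 8 / 1e6
Payload per request = 49 KB = 49 * 1024 = 50176 bytes
Total bytes/sec = 50176 * 846 = 42448896
Total bits/sec = 42448896 * 8 = 339591168
Mbps = 339591168 / 1e6 = 339.59

339.59 Mbps


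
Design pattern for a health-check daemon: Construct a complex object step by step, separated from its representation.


This matches the Builder pattern

Builder


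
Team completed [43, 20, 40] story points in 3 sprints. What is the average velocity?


Formula: Avg velocity = Total points / Number of sprints
Points: [43, 20, 40]
Sum = 43 + 20 + 40 = 103
Avg velocity = 103 / 3 = 34.33 points/sprint

34.33 points/sprint


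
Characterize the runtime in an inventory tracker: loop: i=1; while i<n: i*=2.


Reasoning: i doubles each step so iterations are log2(n)
Complexity: O(log n)

O(log n)


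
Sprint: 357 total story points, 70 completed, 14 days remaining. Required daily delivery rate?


Formula: Required rate = Remaining points / Days left
Remaining = 357 - 70 = 287 points
Required rate = 287 / 14 = 20.5 points/day

20.5 points/day


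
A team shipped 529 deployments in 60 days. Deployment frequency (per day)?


Formula: deployments per day = releases / days
= 529 / 60
= 8.817 deploys/day
(equivalently, 61.72 deploys/week)

8.817 deploys/day


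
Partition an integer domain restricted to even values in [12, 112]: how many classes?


Constraint: even integers in [12, 112]
Class 1: x < 12 — out-of-range invalid
Class 2: x in [12,112] but odd — wrong type invalid
Class 3: x in [12,112] and even — valid
Class 4: x > 112 — out-of-range invalid
Total equivalence classes: 4

4 equivalence classes


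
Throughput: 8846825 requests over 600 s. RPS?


Formula: throughput = requests / seconds
throughput = 8846825 / 600
throughput = 14744.71 requests/second

14744.71 requests/second


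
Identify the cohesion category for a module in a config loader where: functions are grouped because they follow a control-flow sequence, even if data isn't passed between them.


Reasoning: Grouped by order of execution within a routine, not by data flow
Type: Procedural cohesion

Procedural cohesion


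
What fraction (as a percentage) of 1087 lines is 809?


Coverage = covered / total * 100
Coverage = 809 / 1087 * 100
Coverage = 74.43%

74.43%


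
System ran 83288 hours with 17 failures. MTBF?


Formula: MTBF = Total operating time / Number of failures
MTBF = 83288 / 17
MTBF = 4899.29 hours

4899.29 hours


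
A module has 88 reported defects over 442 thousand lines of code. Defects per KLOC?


Defect density = defects / KLOC
Defect density = 88 / 442
Defect density = 0.199 defects/KLOC

0.199 defects/KLOC


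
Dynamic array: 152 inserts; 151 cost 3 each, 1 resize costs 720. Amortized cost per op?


Formula: Amortized cost = Total cost / Operations
Total cost = (151 * 3) + (1 * 720)
Total cost = 453 + 720 = 1173
Amortized = 1173 / 152 = 7.7171

7.7171


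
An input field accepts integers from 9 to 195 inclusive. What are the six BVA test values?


Range: [9, 195]
Boundaries: just below min, min, min+1, max-1, max, just above max
Values: [8, 9, 10, 194, 195, 196]

[8, 9, 10, 194, 195, 196]


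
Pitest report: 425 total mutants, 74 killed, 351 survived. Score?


Mutation score = killed / total * 100
Mutation score = 74 / 425 * 100
Mutation score = 17.41%

17.41%


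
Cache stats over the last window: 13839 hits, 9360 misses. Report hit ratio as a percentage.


Formula: hit rate = hits / (hits + misses) * 100
hit rate = 13839 / (13839 + 9360) * 100
hit rate = 13839 / 23199 * 100
hit rate = 59.65%

59.65%


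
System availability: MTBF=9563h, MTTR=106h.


Availability = MTBF / (MTBF + MTTR)
Availability = 9563 / (9563 + 106)
Availability = 9563 / 9669
Availability = 98.9037%

98.9037%


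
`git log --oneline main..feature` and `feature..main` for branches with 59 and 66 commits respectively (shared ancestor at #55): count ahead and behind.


Common ancestor: commit #55
feature commits after divergence: 59 - 55 = 4
main commits after divergence: 66 - 55 = 11
feature is 4 commits ahead of main
main is 11 commits ahead of feature

feature ahead: 4, main ahead: 11


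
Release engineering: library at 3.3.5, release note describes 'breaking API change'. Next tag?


Current: 3.3.5
Change category: 'breaking API change' → major bump
SemVer rule: major bump → increment MAJOR, reset MINOR and PATCH to 0
New: 4.0.0

4.0.0


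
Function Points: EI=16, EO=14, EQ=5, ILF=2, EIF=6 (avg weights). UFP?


UFP = EI*4 + EO*5 + EQ*4 + ILF*10 + EIF*7
UFP = 16*4 + 14*5 + 5*4 + 2*10 + 6*7
UFP = 64 + 70 + 20 + 20 + 42
UFP = 216

216


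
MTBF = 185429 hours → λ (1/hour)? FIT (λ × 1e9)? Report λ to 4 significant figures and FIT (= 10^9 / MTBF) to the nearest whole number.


Formula: λ = 1 / MTBF; FIT = λ × 1e9 = 1e9 / MTBF
λ = 1 / 185429 ≈ 5.393e-06 failures/hour
FIT = 1e9 / 185429 ≈ 5393 failures per 1e9 hours (nearest whole number)

λ = 5.393e-06 /h, FIT = 5393


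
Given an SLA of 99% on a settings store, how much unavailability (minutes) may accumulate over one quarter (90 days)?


Formula: allowed downtime = period * (100 - SLA) / 100
Period (quarter (90 days)) = 129600 minutes
Unavailability fraction = (100 - 99.0) / 100
Allowed downtime = 129600 * (100 - 99.0) / 100
Allowed downtime = 1296.0 minutes

1296.0 minutes


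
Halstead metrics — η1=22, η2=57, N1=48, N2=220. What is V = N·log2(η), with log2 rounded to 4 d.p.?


Formula: V = N * log2(η), where N = N1 + N2 and η = η1 + η2
η = 22 + 57 = 79
N = 48 + 220 = 268
log2(79) ≈ 6.3038
V = 268 * 6.3038 = 1689.42

1689.42


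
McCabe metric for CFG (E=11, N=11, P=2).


Formula: V(G) = E - N + 2P
V(G) = 11 - 11 + 2*2
V(G) = 0 + 4
V(G) = 4

4


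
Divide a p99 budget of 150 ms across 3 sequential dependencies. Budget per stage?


Formula: per_stage = total_budget / stages
per_stage = 150 / 3
per_stage = 50.0 ms

50.0 ms
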